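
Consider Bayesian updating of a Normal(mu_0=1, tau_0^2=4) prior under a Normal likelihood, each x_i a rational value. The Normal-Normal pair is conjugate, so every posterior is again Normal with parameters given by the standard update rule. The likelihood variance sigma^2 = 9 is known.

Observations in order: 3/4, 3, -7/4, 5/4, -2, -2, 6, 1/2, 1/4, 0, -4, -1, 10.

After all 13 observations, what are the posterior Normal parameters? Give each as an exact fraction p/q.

mu_0=53/61, tau_0^2=36/61

obs 1: x=3/4 → posterior Normal(12/13, 36/13)
obs 2: x=3 → posterior Normal(24/17, 36/17)
obs 3: x=-7/4 → posterior Normal(17/21, 12/7)
obs 4: x=5/4 → posterior Normal(22/25, 36/25)
obs 5: x=-2 → posterior Normal(14/29, 36/29)
obs 6: x=-2 → posterior Normal(2/11, 12/11)
obs 7: x=6 → posterior Normal(30/37, 36/37)
obs 8: x=1/2 → posterior Normal(32/41, 36/41)
obs 9: x=1/4 → posterior Normal(11/15, 4/5)
obs 10: x=0 → posterior Normal(33/49, 36/49)
obs 11: x=-4 → posterior Normal(17/53, 36/53)
obs 12: x=-1 → posterior Normal(13/57, 12/19)
obs 13: x=10 → posterior Normal(53/61, 36/61)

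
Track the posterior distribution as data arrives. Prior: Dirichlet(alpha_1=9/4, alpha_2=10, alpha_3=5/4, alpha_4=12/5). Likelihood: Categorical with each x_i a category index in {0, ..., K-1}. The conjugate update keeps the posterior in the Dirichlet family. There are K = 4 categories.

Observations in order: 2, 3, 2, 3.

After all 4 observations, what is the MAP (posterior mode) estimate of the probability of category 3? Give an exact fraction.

obs 1: x=2 → posterior Dirichlet(9/4, 10, 9/4, 12/5)
obs 2: x=3 → posterior Dirichlet(9/4, 10, 9/4, 17/5)
obs 3: x=2 → posterior Dirichlet(9/4, 10, 13/4, 17/5)
obs 4: x=3 → posterior Dirichlet(9/4, 10, 13/4, 22/5)

34/159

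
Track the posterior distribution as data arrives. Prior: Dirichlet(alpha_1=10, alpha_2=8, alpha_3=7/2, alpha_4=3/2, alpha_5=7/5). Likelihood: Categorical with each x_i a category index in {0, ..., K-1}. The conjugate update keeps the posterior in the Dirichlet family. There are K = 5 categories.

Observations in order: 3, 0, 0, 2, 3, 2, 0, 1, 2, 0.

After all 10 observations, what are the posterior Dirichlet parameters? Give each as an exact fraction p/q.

alpha_1=14, alpha_2=9, alpha_3=13/2, alpha_4=7/2, alpha_5=7/5

obs 1: x=3 → posterior Dirichlet(10, 8, 7/2, 5/2, 7/5)
obs 2: x=0 → posterior Dirichlet(11, 8, 7/2, 5/2, 7/5)
obs 3: x=0 → posterior Dirichlet(12, 8, 7/2, 5/2, 7/5)
obs 4: x=2 → posterior Dirichlet(12, 8, 9/2, 5/2, 7/5)
obs 5: x=3 → posterior Dirichlet(12, 8, 9/2, 7/2, 7/5)
obs 6: x=2 → posterior Dirichlet(12, 8, 11/2, 7/2, 7/5)
obs 7: x=0 → posterior Dirichlet(13, 8, 11/2, 7/2, 7/5)
obs 8: x=1 → posterior Dirichlet(13, 9, 11/2, 7/2, 7/5)
obs 9: x=2 → posterior Dirichlet(13, 9, 13/2, 7/2, 7/5)
obs 10: x=0 → posterior Dirichlet(14, 9, 13/2, 7/2, 7/5)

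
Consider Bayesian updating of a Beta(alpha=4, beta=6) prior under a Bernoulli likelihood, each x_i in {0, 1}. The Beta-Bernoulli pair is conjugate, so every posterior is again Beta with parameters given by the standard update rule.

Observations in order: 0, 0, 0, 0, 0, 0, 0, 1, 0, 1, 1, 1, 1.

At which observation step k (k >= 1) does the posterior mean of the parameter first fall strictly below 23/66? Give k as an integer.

obs 1: x=0 → posterior Beta(4, 7)
obs 2: x=0 → posterior Beta(4, 8)
obs 3: x=0 → posterior Beta(4, 9)
obs 4: x=0 → posterior Beta(4, 10)
obs 5: x=0 → posterior Beta(4, 11)
obs 6: x=0 → posterior Beta(4, 12)
obs 7: x=0 → posterior Beta(4, 13)
obs 8: x=1 → posterior Beta(5, 13)
obs 9: x=0 → posterior Beta(5, 14)
obs 10: x=1 → posterior Beta(6, 14)
obs 11: x=1 → posterior Beta(7, 14)
obs 12: x=1 → posterior Beta(8, 14)
obs 13: x=1 → posterior Beta(9, 14)

k = 2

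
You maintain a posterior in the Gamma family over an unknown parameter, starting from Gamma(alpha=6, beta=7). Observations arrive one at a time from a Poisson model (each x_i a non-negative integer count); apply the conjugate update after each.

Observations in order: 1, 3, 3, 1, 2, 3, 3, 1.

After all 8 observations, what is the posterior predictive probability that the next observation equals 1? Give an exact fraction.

obs 1: x=1 → posterior Gamma(7, 8)
obs 2: x=3 → posterior Gamma(10, 9)
obs 3: x=3 → posterior Gamma(13, 10)
obs 4: x=1 → posterior Gamma(14, 11)
obs 5: x=2 → posterior Gamma(16, 12)
obs 6: x=3 → posterior Gamma(19, 13)
obs 7: x=3 → posterior Gamma(22, 14)
obs 8: x=1 → posterior Gamma(23, 15)

25812305367243289947509765625/79228162514264337593543950336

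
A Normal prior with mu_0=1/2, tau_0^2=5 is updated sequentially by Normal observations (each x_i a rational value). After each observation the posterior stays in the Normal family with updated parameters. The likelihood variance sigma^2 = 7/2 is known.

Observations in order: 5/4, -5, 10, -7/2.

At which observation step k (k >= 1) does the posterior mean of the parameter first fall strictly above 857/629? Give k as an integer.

obs 1: x=5/4 → posterior Normal(16/17, 35/17)
obs 2: x=-5 → posterior Normal(-34/27, 35/27)
obs 3: x=10 → posterior Normal(66/37, 35/37)
obs 4: x=-7/2 → posterior Normal(31/47, 35/47)

k = 3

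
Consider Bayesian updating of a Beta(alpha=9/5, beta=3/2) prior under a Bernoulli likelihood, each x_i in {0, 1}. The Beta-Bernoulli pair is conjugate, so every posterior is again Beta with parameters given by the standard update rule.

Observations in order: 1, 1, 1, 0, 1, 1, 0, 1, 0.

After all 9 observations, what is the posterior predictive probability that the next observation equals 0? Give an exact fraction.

obs 1: x=1 → posterior Beta(14/5, 3/2)
obs 2: x=1 → posterior Beta(19/5, 3/2)
obs 3: x=1 → posterior Beta(24/5, 3/2)
obs 4: x=0 → posterior Beta(24/5, 5/2)
obs 5: x=1 → posterior Beta(29/5, 5/2)
obs 6: x=1 → posterior Beta(34/5, 5/2)
obs 7: x=0 → posterior Beta(34/5, 7/2)
obs 8: x=1 → posterior Beta(39/5, 7/2)
obs 9: x=0 → posterior Beta(39/5, 9/2)

15/41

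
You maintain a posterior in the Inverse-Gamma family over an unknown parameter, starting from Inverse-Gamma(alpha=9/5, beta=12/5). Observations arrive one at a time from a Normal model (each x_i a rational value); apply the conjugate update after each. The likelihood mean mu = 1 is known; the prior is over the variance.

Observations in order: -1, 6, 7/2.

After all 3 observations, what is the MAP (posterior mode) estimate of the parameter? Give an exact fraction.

obs 1: x=-1 → posterior Inverse-Gamma(23/10, 22/5)
obs 2: x=6 → posterior Inverse-Gamma(14/5, 169/10)
obs 3: x=7/2 → posterior Inverse-Gamma(33/10, 801/40)

801/172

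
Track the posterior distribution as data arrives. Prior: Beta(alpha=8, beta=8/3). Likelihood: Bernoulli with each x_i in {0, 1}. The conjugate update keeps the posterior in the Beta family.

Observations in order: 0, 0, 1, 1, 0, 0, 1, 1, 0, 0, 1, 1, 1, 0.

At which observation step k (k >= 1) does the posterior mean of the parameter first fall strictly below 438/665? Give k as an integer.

obs 1: x=0 → posterior Beta(8, 11/3)
obs 2: x=0 → posterior Beta(8, 14/3)
obs 3: x=1 → posterior Beta(9, 14/3)
obs 4: x=1 → posterior Beta(10, 14/3)
obs 5: x=0 → posterior Beta(10, 17/3)
obs 6: x=0 → posterior Beta(10, 20/3)
obs 7: x=1 → posterior Beta(11, 20/3)
obs 8: x=1 → posterior Beta(12, 20/3)
obs 9: x=0 → posterior Beta(12, 23/3)
obs 10: x=0 → posterior Beta(12, 26/3)
obs 11: x=1 → posterior Beta(13, 26/3)
obs 12: x=1 → posterior Beta(14, 26/3)
obs 13: x=1 → posterior Beta(15, 26/3)
obs 14: x=0 → posterior Beta(15, 29/3)

k = 2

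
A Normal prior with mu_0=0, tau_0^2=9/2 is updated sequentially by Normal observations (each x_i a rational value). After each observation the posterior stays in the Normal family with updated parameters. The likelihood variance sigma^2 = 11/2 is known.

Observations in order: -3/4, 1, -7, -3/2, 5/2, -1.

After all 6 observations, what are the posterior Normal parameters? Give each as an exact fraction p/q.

obs 1: x=-3/4 → posterior Normal(-27/80, 99/40)
obs 2: x=1 → posterior Normal(9/116, 99/58)
obs 3: x=-7 → posterior Normal(-243/152, 99/76)
obs 4: x=-3/2 → posterior Normal(-297/188, 99/94)
obs 5: x=5/2 → posterior Normal(-207/224, 99/112)
obs 6: x=-1 → posterior Normal(-243/260, 99/130)

mu_0=-243/260, tau_0^2=99/130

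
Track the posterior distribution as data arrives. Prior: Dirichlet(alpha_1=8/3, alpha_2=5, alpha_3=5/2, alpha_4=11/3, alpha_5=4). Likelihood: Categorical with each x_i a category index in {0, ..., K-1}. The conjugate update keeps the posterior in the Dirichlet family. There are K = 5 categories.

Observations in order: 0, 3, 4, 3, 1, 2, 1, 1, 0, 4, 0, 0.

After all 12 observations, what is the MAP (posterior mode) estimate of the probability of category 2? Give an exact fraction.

15/149

obs 1: x=0 → posterior Dirichlet(11/3, 5, 5/2, 11/3, 4)
obs 2: x=3 → posterior Dirichlet(11/3, 5, 5/2, 14/3, 4)
obs 3: x=4 → posterior Dirichlet(11/3, 5, 5/2, 14/3, 5)
obs 4: x=3 → posterior Dirichlet(11/3, 5, 5/2, 17/3, 5)
obs 5: x=1 → posterior Dirichlet(11/3, 6, 5/2, 17/3, 5)
obs 6: x=2 → posterior Dirichlet(11/3, 6, 7/2, 17/3, 5)
obs 7: x=1 → posterior Dirichlet(11/3, 7, 7/2, 17/3, 5)
obs 8: x=1 → posterior Dirichlet(11/3, 8, 7/2, 17/3, 5)
obs 9: x=0 → posterior Dirichlet(14/3, 8, 7/2, 17/3, 5)
obs 10: x=4 → posterior Dirichlet(14/3, 8, 7/2, 17/3, 6)
obs 11: x=0 → posterior Dirichlet(17/3, 8, 7/2, 17/3, 6)
obs 12: x=0 → posterior Dirichlet(20/3, 8, 7/2, 17/3, 6)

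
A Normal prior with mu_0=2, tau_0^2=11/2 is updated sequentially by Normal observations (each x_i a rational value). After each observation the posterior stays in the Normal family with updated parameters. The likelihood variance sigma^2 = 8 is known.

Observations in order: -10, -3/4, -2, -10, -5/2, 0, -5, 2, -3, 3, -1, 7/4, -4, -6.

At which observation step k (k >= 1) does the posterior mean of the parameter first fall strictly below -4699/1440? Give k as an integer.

obs 1: x=-10 → posterior Normal(-26/9, 88/27)
obs 2: x=-3/4 → posterior Normal(-345/152, 44/19)
obs 3: x=-2 → posterior Normal(-433/196, 88/49)
obs 4: x=-10 → posterior Normal(-291/80, 22/15)
obs 5: x=-5/2 → posterior Normal(-983/284, 88/71)
obs 6: x=0 → posterior Normal(-983/328, 44/41)
obs 7: x=-5 → posterior Normal(-401/124, 88/93)
obs 8: x=2 → posterior Normal(-1115/416, 11/13)
obs 9: x=-3 → posterior Normal(-1247/460, 88/115)
obs 10: x=3 → posterior Normal(-1115/504, 44/63)
obs 11: x=-1 → posterior Normal(-1159/548, 88/137)
obs 12: x=7/4 → posterior Normal(-541/296, 22/37)
obs 13: x=-4 → posterior Normal(-629/318, 88/159)
obs 14: x=-6 → posterior Normal(-761/340, 44/85)

k = 4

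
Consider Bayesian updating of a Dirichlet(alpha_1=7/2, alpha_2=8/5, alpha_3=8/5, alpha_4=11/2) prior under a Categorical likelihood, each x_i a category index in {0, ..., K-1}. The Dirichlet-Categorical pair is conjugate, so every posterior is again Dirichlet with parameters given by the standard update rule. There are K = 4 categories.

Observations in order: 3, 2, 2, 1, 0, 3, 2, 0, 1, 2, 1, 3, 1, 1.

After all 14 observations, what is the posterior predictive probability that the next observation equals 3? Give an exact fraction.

85/262

obs 1: x=3 → posterior Dirichlet(7/2, 8/5, 8/5, 13/2)
obs 2: x=2 → posterior Dirichlet(7/2, 8/5, 13/5, 13/2)
obs 3: x=2 → posterior Dirichlet(7/2, 8/5, 18/5, 13/2)
obs 4: x=1 → posterior Dirichlet(7/2, 13/5, 18/5, 13/2)
obs 5: x=0 → posterior Dirichlet(9/2, 13/5, 18/5, 13/2)
obs 6: x=3 → posterior Dirichlet(9/2, 13/5, 18/5, 15/2)
obs 7: x=2 → posterior Dirichlet(9/2, 13/5, 23/5, 15/2)
obs 8: x=0 → posterior Dirichlet(11/2, 13/5, 23/5, 15/2)
obs 9: x=1 → posterior Dirichlet(11/2, 18/5, 23/5, 15/2)
obs 10: x=2 → posterior Dirichlet(11/2, 18/5, 28/5, 15/2)
obs 11: x=1 → posterior Dirichlet(11/2, 23/5, 28/5, 15/2)
obs 12: x=3 → posterior Dirichlet(11/2, 23/5, 28/5, 17/2)
obs 13: x=1 → posterior Dirichlet(11/2, 28/5, 28/5, 17/2)
obs 14: x=1 → posterior Dirichlet(11/2, 33/5, 28/5, 17/2)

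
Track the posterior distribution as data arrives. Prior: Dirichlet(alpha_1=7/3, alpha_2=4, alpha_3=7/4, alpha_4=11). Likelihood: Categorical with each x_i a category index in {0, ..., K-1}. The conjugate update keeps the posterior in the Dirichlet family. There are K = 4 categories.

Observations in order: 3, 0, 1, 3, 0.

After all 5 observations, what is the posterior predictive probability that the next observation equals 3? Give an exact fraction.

156/289

obs 1: x=3 → posterior Dirichlet(7/3, 4, 7/4, 12)
obs 2: x=0 → posterior Dirichlet(10/3, 4, 7/4, 12)
obs 3: x=1 → posterior Dirichlet(10/3, 5, 7/4, 12)
obs 4: x=3 → posterior Dirichlet(10/3, 5, 7/4, 13)
obs 5: x=0 → posterior Dirichlet(13/3, 5, 7/4, 13)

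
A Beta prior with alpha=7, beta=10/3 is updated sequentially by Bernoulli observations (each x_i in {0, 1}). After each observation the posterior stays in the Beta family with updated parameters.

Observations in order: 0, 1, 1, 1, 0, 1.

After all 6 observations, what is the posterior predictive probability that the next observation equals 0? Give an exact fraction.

obs 1: x=0 → posterior Beta(7, 13/3)
obs 2: x=1 → posterior Beta(8, 13/3)
obs 3: x=1 → posterior Beta(9, 13/3)
obs 4: x=1 → posterior Beta(10, 13/3)
obs 5: x=0 → posterior Beta(10, 16/3)
obs 6: x=1 → posterior Beta(11, 16/3)

16/49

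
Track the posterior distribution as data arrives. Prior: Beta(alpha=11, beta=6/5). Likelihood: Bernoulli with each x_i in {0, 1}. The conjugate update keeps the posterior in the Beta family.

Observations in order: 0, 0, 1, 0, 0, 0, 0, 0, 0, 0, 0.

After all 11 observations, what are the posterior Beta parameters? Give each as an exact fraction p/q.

alpha=12, beta=56/5

obs 1: x=0 → posterior Beta(11, 11/5)
obs 2: x=0 → posterior Beta(11, 16/5)
obs 3: x=1 → posterior Beta(12, 16/5)
obs 4: x=0 → posterior Beta(12, 21/5)
obs 5: x=0 → posterior Beta(12, 26/5)
obs 6: x=0 → posterior Beta(12, 31/5)
obs 7: x=0 → posterior Beta(12, 36/5)
obs 8: x=0 → posterior Beta(12, 41/5)
obs 9: x=0 → posterior Beta(12, 46/5)
obs 10: x=0 → posterior Beta(12, 51/5)
obs 11: x=0 → posterior Beta(12, 56/5)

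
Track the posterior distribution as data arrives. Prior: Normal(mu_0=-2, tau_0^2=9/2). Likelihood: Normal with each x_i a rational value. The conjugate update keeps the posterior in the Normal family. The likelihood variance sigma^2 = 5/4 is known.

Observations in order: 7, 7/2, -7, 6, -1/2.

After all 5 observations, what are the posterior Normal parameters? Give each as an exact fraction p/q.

mu_0=8/5, tau_0^2=9/38

obs 1: x=7 → posterior Normal(116/23, 45/46)
obs 2: x=7/2 → posterior Normal(179/41, 45/82)
obs 3: x=-7 → posterior Normal(53/59, 45/118)
obs 4: x=6 → posterior Normal(23/11, 45/154)
obs 5: x=-1/2 → posterior Normal(8/5, 9/38)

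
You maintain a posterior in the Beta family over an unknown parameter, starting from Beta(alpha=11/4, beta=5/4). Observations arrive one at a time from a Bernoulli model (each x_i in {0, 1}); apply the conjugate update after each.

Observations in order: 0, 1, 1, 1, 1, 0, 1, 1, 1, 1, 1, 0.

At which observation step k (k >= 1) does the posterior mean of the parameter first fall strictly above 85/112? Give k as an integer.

k = 10

obs 1: x=0 → posterior Beta(11/4, 9/4)
obs 2: x=1 → posterior Beta(15/4, 9/4)
obs 3: x=1 → posterior Beta(19/4, 9/4)
obs 4: x=1 → posterior Beta(23/4, 9/4)
obs 5: x=1 → posterior Beta(27/4, 9/4)
obs 6: x=0 → posterior Beta(27/4, 13/4)
obs 7: x=1 → posterior Beta(31/4, 13/4)
obs 8: x=1 → posterior Beta(35/4, 13/4)
obs 9: x=1 → posterior Beta(39/4, 13/4)
obs 10: x=1 → posterior Beta(43/4, 13/4)
obs 11: x=1 → posterior Beta(47/4, 13/4)
obs 12: x=0 → posterior Beta(47/4, 17/4)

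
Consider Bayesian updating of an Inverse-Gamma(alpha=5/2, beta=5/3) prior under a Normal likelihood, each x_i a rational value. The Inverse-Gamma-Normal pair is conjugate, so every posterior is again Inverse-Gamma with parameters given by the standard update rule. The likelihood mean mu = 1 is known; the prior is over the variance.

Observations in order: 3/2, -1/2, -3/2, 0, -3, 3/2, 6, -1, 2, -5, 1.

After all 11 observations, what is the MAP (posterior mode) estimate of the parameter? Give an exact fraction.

obs 1: x=3/2 → posterior Inverse-Gamma(3, 43/24)
obs 2: x=-1/2 → posterior Inverse-Gamma(7/2, 35/12)
obs 3: x=-3/2 → posterior Inverse-Gamma(4, 145/24)
obs 4: x=0 → posterior Inverse-Gamma(9/2, 157/24)
obs 5: x=-3 → posterior Inverse-Gamma(5, 349/24)
obs 6: x=3/2 → posterior Inverse-Gamma(11/2, 44/3)
obs 7: x=6 → posterior Inverse-Gamma(6, 163/6)
obs 8: x=-1 → posterior Inverse-Gamma(13/2, 175/6)
obs 9: x=2 → posterior Inverse-Gamma(7, 89/3)
obs 10: x=-5 → posterior Inverse-Gamma(15/2, 143/3)
obs 11: x=1 → posterior Inverse-Gamma(8, 143/3)

143/27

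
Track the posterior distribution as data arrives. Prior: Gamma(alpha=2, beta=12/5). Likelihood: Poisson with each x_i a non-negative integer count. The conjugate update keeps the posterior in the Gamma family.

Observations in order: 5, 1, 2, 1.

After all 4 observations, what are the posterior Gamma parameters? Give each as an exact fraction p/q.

obs 1: x=5 → posterior Gamma(7, 17/5)
obs 2: x=1 → posterior Gamma(8, 22/5)
obs 3: x=2 → posterior Gamma(10, 27/5)
obs 4: x=1 → posterior Gamma(11, 32/5)

alpha=11, beta=32/5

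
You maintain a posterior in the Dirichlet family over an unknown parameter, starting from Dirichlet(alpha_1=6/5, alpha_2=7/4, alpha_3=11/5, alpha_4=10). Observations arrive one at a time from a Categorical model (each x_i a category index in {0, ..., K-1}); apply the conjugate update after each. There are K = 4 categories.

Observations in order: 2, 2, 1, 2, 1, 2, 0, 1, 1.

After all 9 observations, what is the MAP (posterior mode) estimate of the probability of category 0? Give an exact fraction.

obs 1: x=2 → posterior Dirichlet(6/5, 7/4, 16/5, 10)
obs 2: x=2 → posterior Dirichlet(6/5, 7/4, 21/5, 10)
obs 3: x=1 → posterior Dirichlet(6/5, 11/4, 21/5, 10)
obs 4: x=2 → posterior Dirichlet(6/5, 11/4, 26/5, 10)
obs 5: x=1 → posterior Dirichlet(6/5, 15/4, 26/5, 10)
obs 6: x=2 → posterior Dirichlet(6/5, 15/4, 31/5, 10)
obs 7: x=0 → posterior Dirichlet(11/5, 15/4, 31/5, 10)
obs 8: x=1 → posterior Dirichlet(11/5, 19/4, 31/5, 10)
obs 9: x=1 → posterior Dirichlet(11/5, 23/4, 31/5, 10)

24/403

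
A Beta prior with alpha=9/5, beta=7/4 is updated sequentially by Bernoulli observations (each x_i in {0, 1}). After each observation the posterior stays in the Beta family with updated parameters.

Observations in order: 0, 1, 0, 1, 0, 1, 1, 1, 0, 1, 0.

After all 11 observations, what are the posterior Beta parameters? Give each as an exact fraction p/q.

alpha=39/5, beta=27/4

obs 1: x=0 → posterior Beta(9/5, 11/4)
obs 2: x=1 → posterior Beta(14/5, 11/4)
obs 3: x=0 → posterior Beta(14/5, 15/4)
obs 4: x=1 → posterior Beta(19/5, 15/4)
obs 5: x=0 → posterior Beta(19/5, 19/4)
obs 6: x=1 → posterior Beta(24/5, 19/4)
obs 7: x=1 → posterior Beta(29/5, 19/4)
obs 8: x=1 → posterior Beta(34/5, 19/4)
obs 9: x=0 → posterior Beta(34/5, 23/4)
obs 10: x=1 → posterior Beta(39/5, 23/4)
obs 11: x=0 → posterior Beta(39/5, 27/4)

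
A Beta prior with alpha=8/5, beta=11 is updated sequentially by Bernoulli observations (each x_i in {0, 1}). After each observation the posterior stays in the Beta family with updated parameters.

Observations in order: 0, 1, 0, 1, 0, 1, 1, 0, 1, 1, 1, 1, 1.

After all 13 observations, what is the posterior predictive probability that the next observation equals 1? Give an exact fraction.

53/128

obs 1: x=0 → posterior Beta(8/5, 12)
obs 2: x=1 → posterior Beta(13/5, 12)
obs 3: x=0 → posterior Beta(13/5, 13)
obs 4: x=1 → posterior Beta(18/5, 13)
obs 5: x=0 → posterior Beta(18/5, 14)
obs 6: x=1 → posterior Beta(23/5, 14)
obs 7: x=1 → posterior Beta(28/5, 14)
obs 8: x=0 → posterior Beta(28/5, 15)
obs 9: x=1 → posterior Beta(33/5, 15)
obs 10: x=1 → posterior Beta(38/5, 15)
obs 11: x=1 → posterior Beta(43/5, 15)
obs 12: x=1 → posterior Beta(48/5, 15)
obs 13: x=1 → posterior Beta(53/5, 15)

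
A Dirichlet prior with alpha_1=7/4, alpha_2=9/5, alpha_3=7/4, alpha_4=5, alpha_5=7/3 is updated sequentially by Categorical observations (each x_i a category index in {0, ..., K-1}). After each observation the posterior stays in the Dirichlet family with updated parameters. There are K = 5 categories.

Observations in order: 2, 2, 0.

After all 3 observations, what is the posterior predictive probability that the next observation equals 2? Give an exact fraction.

obs 1: x=2 → posterior Dirichlet(7/4, 9/5, 11/4, 5, 7/3)
obs 2: x=2 → posterior Dirichlet(7/4, 9/5, 15/4, 5, 7/3)
obs 3: x=0 → posterior Dirichlet(11/4, 9/5, 15/4, 5, 7/3)

225/938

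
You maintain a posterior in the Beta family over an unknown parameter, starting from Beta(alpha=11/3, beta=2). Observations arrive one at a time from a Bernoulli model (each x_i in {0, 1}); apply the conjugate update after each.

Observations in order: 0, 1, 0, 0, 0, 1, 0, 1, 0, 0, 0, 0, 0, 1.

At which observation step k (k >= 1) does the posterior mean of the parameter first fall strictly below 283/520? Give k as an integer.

k = 3

obs 1: x=0 → posterior Beta(11/3, 3)
obs 2: x=1 → posterior Beta(14/3, 3)
obs 3: x=0 → posterior Beta(14/3, 4)
obs 4: x=0 → posterior Beta(14/3, 5)
obs 5: x=0 → posterior Beta(14/3, 6)
obs 6: x=1 → posterior Beta(17/3, 6)
obs 7: x=0 → posterior Beta(17/3, 7)
obs 8: x=1 → posterior Beta(20/3, 7)
obs 9: x=0 → posterior Beta(20/3, 8)
obs 10: x=0 → posterior Beta(20/3, 9)
obs 11: x=0 → posterior Beta(20/3, 10)
obs 12: x=0 → posterior Beta(20/3, 11)
obs 13: x=0 → posterior Beta(20/3, 12)
obs 14: x=1 → posterior Beta(23/3, 12)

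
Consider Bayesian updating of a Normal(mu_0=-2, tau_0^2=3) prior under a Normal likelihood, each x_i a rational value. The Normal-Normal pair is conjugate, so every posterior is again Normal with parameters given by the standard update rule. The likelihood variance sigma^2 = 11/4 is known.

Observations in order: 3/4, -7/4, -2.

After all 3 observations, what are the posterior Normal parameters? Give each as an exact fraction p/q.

mu_0=-58/47, tau_0^2=33/47

obs 1: x=3/4 → posterior Normal(-13/23, 33/23)
obs 2: x=-7/4 → posterior Normal(-34/35, 33/35)
obs 3: x=-2 → posterior Normal(-58/47, 33/47)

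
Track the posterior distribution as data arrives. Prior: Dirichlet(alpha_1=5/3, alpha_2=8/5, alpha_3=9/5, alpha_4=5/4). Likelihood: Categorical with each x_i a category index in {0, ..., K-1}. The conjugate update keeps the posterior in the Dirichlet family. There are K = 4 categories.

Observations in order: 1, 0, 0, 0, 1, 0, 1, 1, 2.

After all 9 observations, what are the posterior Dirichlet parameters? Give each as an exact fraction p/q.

obs 1: x=1 → posterior Dirichlet(5/3, 13/5, 9/5, 5/4)
obs 2: x=0 → posterior Dirichlet(8/3, 13/5, 9/5, 5/4)
obs 3: x=0 → posterior Dirichlet(11/3, 13/5, 9/5, 5/4)
obs 4: x=0 → posterior Dirichlet(14/3, 13/5, 9/5, 5/4)
obs 5: x=1 → posterior Dirichlet(14/3, 18/5, 9/5, 5/4)
obs 6: x=0 → posterior Dirichlet(17/3, 18/5, 9/5, 5/4)
obs 7: x=1 → posterior Dirichlet(17/3, 23/5, 9/5, 5/4)
obs 8: x=1 → posterior Dirichlet(17/3, 28/5, 9/5, 5/4)
obs 9: x=2 → posterior Dirichlet(17/3, 28/5, 14/5, 5/4)

alpha_1=17/3, alpha_2=28/5, alpha_3=14/5, alpha_4=5/4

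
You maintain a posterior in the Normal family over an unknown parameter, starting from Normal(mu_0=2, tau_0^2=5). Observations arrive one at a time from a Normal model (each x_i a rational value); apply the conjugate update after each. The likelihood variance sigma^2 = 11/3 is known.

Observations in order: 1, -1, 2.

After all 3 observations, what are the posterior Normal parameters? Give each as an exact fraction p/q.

obs 1: x=1 → posterior Normal(37/26, 55/26)
obs 2: x=-1 → posterior Normal(22/41, 55/41)
obs 3: x=2 → posterior Normal(13/14, 55/56)

mu_0=13/14, tau_0^2=55/56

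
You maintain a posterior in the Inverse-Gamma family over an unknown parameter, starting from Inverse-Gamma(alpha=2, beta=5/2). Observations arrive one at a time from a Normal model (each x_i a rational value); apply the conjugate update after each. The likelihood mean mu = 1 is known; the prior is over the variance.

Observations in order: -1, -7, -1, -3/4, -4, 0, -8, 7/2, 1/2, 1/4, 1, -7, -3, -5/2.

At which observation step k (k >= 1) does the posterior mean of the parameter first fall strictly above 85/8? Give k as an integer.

obs 1: x=-1 → posterior Inverse-Gamma(5/2, 9/2)
obs 2: x=-7 → posterior Inverse-Gamma(3, 73/2)
obs 3: x=-1 → posterior Inverse-Gamma(7/2, 77/2)
obs 4: x=-3/4 → posterior Inverse-Gamma(4, 1281/32)
obs 5: x=-4 → posterior Inverse-Gamma(9/2, 1681/32)
obs 6: x=0 → posterior Inverse-Gamma(5, 1697/32)
obs 7: x=-8 → posterior Inverse-Gamma(11/2, 2993/32)
obs 8: x=7/2 → posterior Inverse-Gamma(6, 3093/32)
obs 9: x=1/2 → posterior Inverse-Gamma(13/2, 3097/32)
obs 10: x=1/4 → posterior Inverse-Gamma(7, 1553/16)
obs 11: x=1 → posterior Inverse-Gamma(15/2, 1553/16)
obs 12: x=-7 → posterior Inverse-Gamma(8, 2065/16)
obs 13: x=-3 → posterior Inverse-Gamma(17/2, 2193/16)
obs 14: x=-5/2 → posterior Inverse-Gamma(9, 2291/16)

k = 2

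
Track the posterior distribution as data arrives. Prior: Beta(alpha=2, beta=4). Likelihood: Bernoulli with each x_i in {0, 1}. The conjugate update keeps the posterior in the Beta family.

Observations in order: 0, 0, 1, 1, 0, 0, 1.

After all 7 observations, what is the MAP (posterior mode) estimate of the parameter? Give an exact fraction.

obs 1: x=0 → posterior Beta(2, 5)
obs 2: x=0 → posterior Beta(2, 6)
obs 3: x=1 → posterior Beta(3, 6)
obs 4: x=1 → posterior Beta(4, 6)
obs 5: x=0 → posterior Beta(4, 7)
obs 6: x=0 → posterior Beta(4, 8)
obs 7: x=1 → posterior Beta(5, 8)

4/11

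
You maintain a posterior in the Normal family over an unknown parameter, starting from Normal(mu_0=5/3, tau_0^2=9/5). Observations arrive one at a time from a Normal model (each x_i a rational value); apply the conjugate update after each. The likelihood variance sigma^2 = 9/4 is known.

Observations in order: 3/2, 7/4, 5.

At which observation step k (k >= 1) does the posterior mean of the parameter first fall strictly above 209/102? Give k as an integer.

obs 1: x=3/2 → posterior Normal(43/27, 1)
obs 2: x=7/4 → posterior Normal(64/39, 9/13)
obs 3: x=5 → posterior Normal(124/51, 9/17)

k = 3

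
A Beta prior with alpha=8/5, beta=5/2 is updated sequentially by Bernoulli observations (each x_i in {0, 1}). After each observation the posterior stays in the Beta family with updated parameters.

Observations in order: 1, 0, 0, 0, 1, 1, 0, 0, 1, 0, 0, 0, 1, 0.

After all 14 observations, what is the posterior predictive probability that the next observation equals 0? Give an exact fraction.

115/181

obs 1: x=1 → posterior Beta(13/5, 5/2)
obs 2: x=0 → posterior Beta(13/5, 7/2)
obs 3: x=0 → posterior Beta(13/5, 9/2)
obs 4: x=0 → posterior Beta(13/5, 11/2)
obs 5: x=1 → posterior Beta(18/5, 11/2)
obs 6: x=1 → posterior Beta(23/5, 11/2)
obs 7: x=0 → posterior Beta(23/5, 13/2)
obs 8: x=0 → posterior Beta(23/5, 15/2)
obs 9: x=1 → posterior Beta(28/5, 15/2)
obs 10: x=0 → posterior Beta(28/5, 17/2)
obs 11: x=0 → posterior Beta(28/5, 19/2)
obs 12: x=0 → posterior Beta(28/5, 21/2)
obs 13: x=1 → posterior Beta(33/5, 21/2)
obs 14: x=0 → posterior Beta(33/5, 23/2)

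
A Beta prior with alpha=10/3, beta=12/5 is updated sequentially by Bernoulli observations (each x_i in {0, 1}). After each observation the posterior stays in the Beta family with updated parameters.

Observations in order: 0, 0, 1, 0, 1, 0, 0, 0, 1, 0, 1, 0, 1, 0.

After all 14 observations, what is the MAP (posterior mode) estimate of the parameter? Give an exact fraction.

55/133

obs 1: x=0 → posterior Beta(10/3, 17/5)
obs 2: x=0 → posterior Beta(10/3, 22/5)
obs 3: x=1 → posterior Beta(13/3, 22/5)
obs 4: x=0 → posterior Beta(13/3, 27/5)
obs 5: x=1 → posterior Beta(16/3, 27/5)
obs 6: x=0 → posterior Beta(16/3, 32/5)
obs 7: x=0 → posterior Beta(16/3, 37/5)
obs 8: x=0 → posterior Beta(16/3, 42/5)
obs 9: x=1 → posterior Beta(19/3, 42/5)
obs 10: x=0 → posterior Beta(19/3, 47/5)
obs 11: x=1 → posterior Beta(22/3, 47/5)
obs 12: x=0 → posterior Beta(22/3, 52/5)
obs 13: x=1 → posterior Beta(25/3, 52/5)
obs 14: x=0 → posterior Beta(25/3, 57/5)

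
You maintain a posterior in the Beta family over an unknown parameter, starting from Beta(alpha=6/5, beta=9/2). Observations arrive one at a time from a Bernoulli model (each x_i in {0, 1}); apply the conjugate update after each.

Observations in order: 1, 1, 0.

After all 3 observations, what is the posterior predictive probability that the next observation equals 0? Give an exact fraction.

55/87

obs 1: x=1 → posterior Beta(11/5, 9/2)
obs 2: x=1 → posterior Beta(16/5, 9/2)
obs 3: x=0 → posterior Beta(16/5, 11/2)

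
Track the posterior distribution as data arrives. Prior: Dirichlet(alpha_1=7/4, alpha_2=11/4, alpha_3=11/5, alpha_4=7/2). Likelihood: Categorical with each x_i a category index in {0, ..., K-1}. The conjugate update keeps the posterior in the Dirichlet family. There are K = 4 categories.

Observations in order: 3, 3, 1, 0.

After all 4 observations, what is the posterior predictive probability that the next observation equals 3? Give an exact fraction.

55/142

obs 1: x=3 → posterior Dirichlet(7/4, 11/4, 11/5, 9/2)
obs 2: x=3 → posterior Dirichlet(7/4, 11/4, 11/5, 11/2)
obs 3: x=1 → posterior Dirichlet(7/4, 15/4, 11/5, 11/2)
obs 4: x=0 → posterior Dirichlet(11/4, 15/4, 11/5, 11/2)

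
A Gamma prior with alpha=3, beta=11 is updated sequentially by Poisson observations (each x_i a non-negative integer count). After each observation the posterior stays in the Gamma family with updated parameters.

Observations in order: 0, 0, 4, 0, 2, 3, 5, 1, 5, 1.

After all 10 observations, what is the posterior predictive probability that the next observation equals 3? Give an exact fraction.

17585164472613589842415942810436325/219949204309539695753149405919707136

obs 1: x=0 → posterior Gamma(3, 12)
obs 2: x=0 → posterior Gamma(3, 13)
obs 3: x=4 → posterior Gamma(7, 14)
obs 4: x=0 → posterior Gamma(7, 15)
obs 5: x=2 → posterior Gamma(9, 16)
obs 6: x=3 → posterior Gamma(12, 17)
obs 7: x=5 → posterior Gamma(17, 18)
obs 8: x=1 → posterior Gamma(18, 19)
obs 9: x=5 → posterior Gamma(23, 20)
obs 10: x=1 → posterior Gamma(24, 21)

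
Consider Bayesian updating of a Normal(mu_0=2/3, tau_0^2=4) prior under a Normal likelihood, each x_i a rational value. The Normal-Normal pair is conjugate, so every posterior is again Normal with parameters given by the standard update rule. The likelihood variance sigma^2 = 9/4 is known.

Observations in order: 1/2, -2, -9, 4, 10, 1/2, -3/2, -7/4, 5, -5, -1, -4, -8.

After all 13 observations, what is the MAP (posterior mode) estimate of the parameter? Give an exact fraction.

-190/217

obs 1: x=1/2 → posterior Normal(14/25, 36/25)
obs 2: x=-2 → posterior Normal(-18/41, 36/41)
obs 3: x=-9 → posterior Normal(-54/19, 12/19)
obs 4: x=4 → posterior Normal(-98/73, 36/73)
obs 5: x=10 → posterior Normal(62/89, 36/89)
obs 6: x=1/2 → posterior Normal(2/3, 12/35)
obs 7: x=-3/2 → posterior Normal(46/121, 36/121)
obs 8: x=-7/4 → posterior Normal(18/137, 36/137)
obs 9: x=5 → posterior Normal(98/153, 4/17)
obs 10: x=-5 → posterior Normal(18/169, 36/169)
obs 11: x=-1 → posterior Normal(2/185, 36/185)
obs 12: x=-4 → posterior Normal(-62/201, 12/67)
obs 13: x=-8 → posterior Normal(-190/217, 36/217)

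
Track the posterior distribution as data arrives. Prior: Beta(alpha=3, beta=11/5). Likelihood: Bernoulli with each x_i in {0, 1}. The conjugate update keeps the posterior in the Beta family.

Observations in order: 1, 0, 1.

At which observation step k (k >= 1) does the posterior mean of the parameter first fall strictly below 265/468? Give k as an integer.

obs 1: x=1 → posterior Beta(4, 11/5)
obs 2: x=0 → posterior Beta(4, 16/5)
obs 3: x=1 → posterior Beta(5, 16/5)

k = 2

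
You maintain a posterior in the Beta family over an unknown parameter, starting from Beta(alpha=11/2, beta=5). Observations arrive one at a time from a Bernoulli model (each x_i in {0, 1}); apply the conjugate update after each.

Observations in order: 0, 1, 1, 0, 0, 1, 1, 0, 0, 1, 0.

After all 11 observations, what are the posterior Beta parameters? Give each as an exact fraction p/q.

alpha=21/2, beta=11

obs 1: x=0 → posterior Beta(11/2, 6)
obs 2: x=1 → posterior Beta(13/2, 6)
obs 3: x=1 → posterior Beta(15/2, 6)
obs 4: x=0 → posterior Beta(15/2, 7)
obs 5: x=0 → posterior Beta(15/2, 8)
obs 6: x=1 → posterior Beta(17/2, 8)
obs 7: x=1 → posterior Beta(19/2, 8)
obs 8: x=0 → posterior Beta(19/2, 9)
obs 9: x=0 → posterior Beta(19/2, 10)
obs 10: x=1 → posterior Beta(21/2, 10)
obs 11: x=0 → posterior Beta(21/2, 11)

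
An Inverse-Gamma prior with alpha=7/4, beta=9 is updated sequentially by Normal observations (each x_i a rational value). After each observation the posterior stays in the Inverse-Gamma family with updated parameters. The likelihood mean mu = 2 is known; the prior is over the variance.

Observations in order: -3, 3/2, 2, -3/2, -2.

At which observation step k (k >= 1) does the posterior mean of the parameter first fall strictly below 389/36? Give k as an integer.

k = 3

obs 1: x=-3 → posterior Inverse-Gamma(9/4, 43/2)
obs 2: x=3/2 → posterior Inverse-Gamma(11/4, 173/8)
obs 3: x=2 → posterior Inverse-Gamma(13/4, 173/8)
obs 4: x=-3/2 → posterior Inverse-Gamma(15/4, 111/4)
obs 5: x=-2 → posterior Inverse-Gamma(17/4, 143/4)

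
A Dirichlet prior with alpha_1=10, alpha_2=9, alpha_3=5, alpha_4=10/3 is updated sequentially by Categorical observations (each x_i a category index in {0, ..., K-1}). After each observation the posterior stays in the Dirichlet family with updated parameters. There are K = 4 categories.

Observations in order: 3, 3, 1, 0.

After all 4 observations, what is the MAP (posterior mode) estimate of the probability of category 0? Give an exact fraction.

15/41

obs 1: x=3 → posterior Dirichlet(10, 9, 5, 13/3)
obs 2: x=3 → posterior Dirichlet(10, 9, 5, 16/3)
obs 3: x=1 → posterior Dirichlet(10, 10, 5, 16/3)
obs 4: x=0 → posterior Dirichlet(11, 10, 5, 16/3)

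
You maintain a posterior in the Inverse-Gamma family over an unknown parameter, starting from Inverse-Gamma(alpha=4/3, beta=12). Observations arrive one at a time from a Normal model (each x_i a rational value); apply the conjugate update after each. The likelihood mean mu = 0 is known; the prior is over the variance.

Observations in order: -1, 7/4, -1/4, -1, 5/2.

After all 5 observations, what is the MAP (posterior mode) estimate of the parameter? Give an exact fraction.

obs 1: x=-1 → posterior Inverse-Gamma(11/6, 25/2)
obs 2: x=7/4 → posterior Inverse-Gamma(7/3, 449/32)
obs 3: x=-1/4 → posterior Inverse-Gamma(17/6, 225/16)
obs 4: x=-1 → posterior Inverse-Gamma(10/3, 233/16)
obs 5: x=5/2 → posterior Inverse-Gamma(23/6, 283/16)

849/232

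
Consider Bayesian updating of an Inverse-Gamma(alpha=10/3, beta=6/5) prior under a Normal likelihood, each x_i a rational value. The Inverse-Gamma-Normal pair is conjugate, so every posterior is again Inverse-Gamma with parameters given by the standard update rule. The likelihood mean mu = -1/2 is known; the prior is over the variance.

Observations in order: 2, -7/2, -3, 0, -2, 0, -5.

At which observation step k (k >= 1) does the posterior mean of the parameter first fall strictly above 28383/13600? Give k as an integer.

k = 2

obs 1: x=2 → posterior Inverse-Gamma(23/6, 173/40)
obs 2: x=-7/2 → posterior Inverse-Gamma(13/3, 353/40)
obs 3: x=-3 → posterior Inverse-Gamma(29/6, 239/20)
obs 4: x=0 → posterior Inverse-Gamma(16/3, 483/40)
obs 5: x=-2 → posterior Inverse-Gamma(35/6, 66/5)
obs 6: x=0 → posterior Inverse-Gamma(19/3, 533/40)
obs 7: x=-5 → posterior Inverse-Gamma(41/6, 469/20)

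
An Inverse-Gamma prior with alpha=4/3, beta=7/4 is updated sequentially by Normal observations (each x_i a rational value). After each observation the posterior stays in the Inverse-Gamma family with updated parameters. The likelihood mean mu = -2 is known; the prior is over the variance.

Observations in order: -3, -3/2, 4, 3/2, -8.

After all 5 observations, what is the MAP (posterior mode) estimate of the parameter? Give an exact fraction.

obs 1: x=-3 → posterior Inverse-Gamma(11/6, 9/4)
obs 2: x=-3/2 → posterior Inverse-Gamma(7/3, 19/8)
obs 3: x=4 → posterior Inverse-Gamma(17/6, 163/8)
obs 4: x=3/2 → posterior Inverse-Gamma(10/3, 53/2)
obs 5: x=-8 → posterior Inverse-Gamma(23/6, 89/2)

267/29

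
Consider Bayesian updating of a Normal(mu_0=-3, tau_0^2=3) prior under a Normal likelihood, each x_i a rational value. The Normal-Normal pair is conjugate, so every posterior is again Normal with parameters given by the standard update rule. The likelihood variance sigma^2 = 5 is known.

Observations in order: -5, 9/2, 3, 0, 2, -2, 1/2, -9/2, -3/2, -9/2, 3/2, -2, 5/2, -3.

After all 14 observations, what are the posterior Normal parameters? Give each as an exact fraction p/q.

mu_0=-81/94, tau_0^2=15/47

obs 1: x=-5 → posterior Normal(-15/4, 15/8)
obs 2: x=9/2 → posterior Normal(-3/2, 15/11)
obs 3: x=3 → posterior Normal(-15/28, 15/14)
obs 4: x=0 → posterior Normal(-15/34, 15/17)
obs 5: x=2 → posterior Normal(-3/40, 3/4)
obs 6: x=-2 → posterior Normal(-15/46, 15/23)
obs 7: x=1/2 → posterior Normal(-3/13, 15/26)
obs 8: x=-9/2 → posterior Normal(-39/58, 15/29)
obs 9: x=-3/2 → posterior Normal(-3/4, 15/32)
obs 10: x=-9/2 → posterior Normal(-15/14, 3/7)
obs 11: x=3/2 → posterior Normal(-33/38, 15/38)
obs 12: x=-2 → posterior Normal(-39/41, 15/41)
obs 13: x=5/2 → posterior Normal(-63/88, 15/44)
obs 14: x=-3 → posterior Normal(-81/94, 15/47)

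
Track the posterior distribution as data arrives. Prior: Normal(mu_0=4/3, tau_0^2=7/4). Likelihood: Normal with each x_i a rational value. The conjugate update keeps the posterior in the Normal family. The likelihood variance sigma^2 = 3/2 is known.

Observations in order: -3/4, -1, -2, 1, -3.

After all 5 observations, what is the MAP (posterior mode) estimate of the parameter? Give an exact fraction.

obs 1: x=-3/4 → posterior Normal(11/52, 21/26)
obs 2: x=-1 → posterior Normal(-17/80, 21/40)
obs 3: x=-2 → posterior Normal(-73/108, 7/18)
obs 4: x=1 → posterior Normal(-45/136, 21/68)
obs 5: x=-3 → posterior Normal(-129/164, 21/82)

-129/164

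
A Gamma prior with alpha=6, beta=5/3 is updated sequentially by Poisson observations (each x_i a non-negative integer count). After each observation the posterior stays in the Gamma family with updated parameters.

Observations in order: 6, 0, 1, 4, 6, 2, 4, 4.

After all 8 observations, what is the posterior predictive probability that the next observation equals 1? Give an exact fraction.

179791487379307442673938417732773613878580089341111/1496577676626844588240573268701473812127674924007424

obs 1: x=6 → posterior Gamma(12, 8/3)
obs 2: x=0 → posterior Gamma(12, 11/3)
obs 3: x=1 → posterior Gamma(13, 14/3)
obs 4: x=4 → posterior Gamma(17, 17/3)
obs 5: x=6 → posterior Gamma(23, 20/3)
obs 6: x=2 → posterior Gamma(25, 23/3)
obs 7: x=4 → posterior Gamma(29, 26/3)
obs 8: x=4 → posterior Gamma(33, 29/3)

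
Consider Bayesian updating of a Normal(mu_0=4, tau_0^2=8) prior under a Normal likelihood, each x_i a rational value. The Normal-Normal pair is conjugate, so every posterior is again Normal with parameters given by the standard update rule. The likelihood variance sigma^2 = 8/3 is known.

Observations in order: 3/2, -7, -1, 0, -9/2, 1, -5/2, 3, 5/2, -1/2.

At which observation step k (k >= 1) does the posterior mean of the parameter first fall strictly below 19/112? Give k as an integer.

k = 2

obs 1: x=3/2 → posterior Normal(17/8, 2)
obs 2: x=-7 → posterior Normal(-25/14, 8/7)
obs 3: x=-1 → posterior Normal(-31/20, 4/5)
obs 4: x=0 → posterior Normal(-31/26, 8/13)
obs 5: x=-9/2 → posterior Normal(-29/16, 1/2)
obs 6: x=1 → posterior Normal(-26/19, 8/19)
obs 7: x=-5/2 → posterior Normal(-67/44, 4/11)
obs 8: x=3 → posterior Normal(-49/50, 8/25)
obs 9: x=5/2 → posterior Normal(-17/28, 2/7)
obs 10: x=-1/2 → posterior Normal(-37/62, 8/31)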